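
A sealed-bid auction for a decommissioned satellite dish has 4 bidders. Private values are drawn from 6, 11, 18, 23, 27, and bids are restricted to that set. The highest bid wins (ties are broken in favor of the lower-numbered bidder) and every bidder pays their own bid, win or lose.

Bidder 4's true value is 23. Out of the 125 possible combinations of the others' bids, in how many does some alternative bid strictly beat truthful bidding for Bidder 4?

106

Others bid (6, 6, 6): truth gives 0; bid 11 gives 12 > 0. Violating.
Others bid (6, 6, 11): truth gives 0; bid 18 gives 5 > 0. Violating.
Others bid (6, 6, 23): truth gives -23; bid 27 gives -4 > -23. Violating.
Others bid (6, 6, 27): truth gives -23; bid 6 gives -6 > -23. Violating.
Others bid (6, 6, 18): truth gives 0; no alternative beats it.
Others bid (6, 11, 18): truth gives 0; no alternative beats it.
(Checking all 125 profiles: 106 have a profitable deviation, 19 do not.)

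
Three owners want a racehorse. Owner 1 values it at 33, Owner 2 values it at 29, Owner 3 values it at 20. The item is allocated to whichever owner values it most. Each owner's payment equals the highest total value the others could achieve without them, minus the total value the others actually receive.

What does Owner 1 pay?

29

Owner 1 has the highest value and receives the item.
Without Owner 1, the item would go to the next-highest value, 29, so the others could achieve 29.
With Owner 1 present and winning, the others receive nothing, so their total is 0.
Payment = 29 - 0 = 29.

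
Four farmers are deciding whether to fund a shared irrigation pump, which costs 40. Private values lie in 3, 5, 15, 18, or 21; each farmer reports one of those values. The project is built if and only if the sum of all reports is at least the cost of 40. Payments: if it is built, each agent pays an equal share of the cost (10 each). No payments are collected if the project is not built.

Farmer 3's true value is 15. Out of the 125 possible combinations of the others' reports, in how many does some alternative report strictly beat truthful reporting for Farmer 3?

12

Others report (3, 3, 15): truth gives 0; report 21 gives 5 > 0. Violating.
Others report (3, 3, 18): truth gives 0; report 18 gives 5 > 0. Violating.
Others report (3, 5, 15): truth gives 0; report 18 gives 5 > 0. Violating.
Others report (3, 15, 3): truth gives 0; report 21 gives 5 > 0. Violating.
Others report (3, 3, 3): truth gives 0; no alternative beats it.
Others report (3, 3, 5): truth gives 0; no alternative beats it.
(Checking all 125 profiles: 12 have a profitable deviation, 113 do not.)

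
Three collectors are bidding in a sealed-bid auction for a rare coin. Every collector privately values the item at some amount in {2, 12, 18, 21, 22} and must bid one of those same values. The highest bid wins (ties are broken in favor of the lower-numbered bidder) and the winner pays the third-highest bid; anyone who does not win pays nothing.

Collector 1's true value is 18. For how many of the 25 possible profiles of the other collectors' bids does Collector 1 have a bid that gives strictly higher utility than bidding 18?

8

Others bid (2, 21): truth gives 0; bid 21 gives 16 > 0. Violating.
Others bid (2, 22): truth gives 0; bid 22 gives 16 > 0. Violating.
Others bid (12, 21): truth gives 0; bid 21 gives 6 > 0. Violating.
Others bid (12, 22): truth gives 0; bid 22 gives 6 > 0. Violating.
Others bid (2, 2): truth gives 16; no alternative beats it.
Others bid (2, 12): truth gives 16; no alternative beats it.
(Checking all 25 profiles: 8 have a profitable deviation, 17 do not.)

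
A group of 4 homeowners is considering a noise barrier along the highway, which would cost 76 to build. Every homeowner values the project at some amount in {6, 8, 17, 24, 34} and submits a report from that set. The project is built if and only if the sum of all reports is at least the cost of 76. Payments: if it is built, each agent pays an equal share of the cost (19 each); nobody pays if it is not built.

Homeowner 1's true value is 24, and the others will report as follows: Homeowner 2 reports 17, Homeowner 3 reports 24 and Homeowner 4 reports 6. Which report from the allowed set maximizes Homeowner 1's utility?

34

Report 6: project not built, utility 0.
Report 8: project not built, utility 0.
Report 17: project not built, utility 0.
Report 24: project not built, utility 0.
Report 34: project built, pays 19, utility 24 - 19 = 5.
The best choice is 34 with utility 5.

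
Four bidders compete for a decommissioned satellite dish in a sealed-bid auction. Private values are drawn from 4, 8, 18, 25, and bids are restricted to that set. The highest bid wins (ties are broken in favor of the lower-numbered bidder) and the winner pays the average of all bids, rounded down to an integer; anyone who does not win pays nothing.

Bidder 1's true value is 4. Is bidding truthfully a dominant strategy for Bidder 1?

Yes

Check each profile of the others' bids and compare truth against every alternative bid.
Others bid (8, 8, 8): truth gives 0, best alternative gives -4.
Others bid (4, 8, 8): truth gives 0, best alternative gives -3.
Others bid (8, 4, 8): truth gives 0, best alternative gives -3.
Others bid (8, 8, 4): truth gives 0, best alternative gives -3.
Others bid (4, 4, 8): truth gives 0, best alternative gives -2.
Others bid (4, 8, 4): truth gives 0, best alternative gives -2.
(Remaining 58 profiles checked similarly; truth is weakly best in each.)
In every case the truthful bid is at least as good as any alternative, so it is a dominant strategy.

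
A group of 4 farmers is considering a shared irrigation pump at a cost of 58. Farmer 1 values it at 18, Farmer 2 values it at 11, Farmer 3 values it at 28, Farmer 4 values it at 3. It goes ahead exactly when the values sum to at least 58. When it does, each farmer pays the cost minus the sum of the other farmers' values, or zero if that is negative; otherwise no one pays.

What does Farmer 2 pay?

Total value 60 ≥ cost 58, so the project is built.
The other farmers' values sum to 49.
Cost minus that sum is 58 - 49 = 9.

9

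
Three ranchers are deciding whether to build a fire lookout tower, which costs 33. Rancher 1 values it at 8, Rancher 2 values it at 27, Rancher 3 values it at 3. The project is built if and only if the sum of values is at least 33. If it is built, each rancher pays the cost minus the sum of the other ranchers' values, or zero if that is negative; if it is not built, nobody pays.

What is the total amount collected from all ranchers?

25

Total value 38 ≥ cost 33, so it is built.
Rancher 1: others sum to 30; max(0, 33 - 30) = 3.
Rancher 2: others sum to 11; max(0, 33 - 11) = 22.
Rancher 3: others sum to 35; max(0, 33 - 35) = 0.
Total collected = 3 + 22 + 0 = 25.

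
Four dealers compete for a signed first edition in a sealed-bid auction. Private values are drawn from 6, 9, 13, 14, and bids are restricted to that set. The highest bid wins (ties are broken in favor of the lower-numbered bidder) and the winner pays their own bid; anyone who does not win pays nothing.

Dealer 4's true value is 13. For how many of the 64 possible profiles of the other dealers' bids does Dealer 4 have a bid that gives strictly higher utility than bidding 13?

1

Others bid (6, 6, 6): truth gives 0; bid 9 gives 4 > 0. Violating.
Others bid (6, 6, 9): truth gives 0; no alternative beats it.
Others bid (6, 6, 13): truth gives 0; no alternative beats it.
(Checking all 64 profiles: 1 has a profitable deviation, 63 do not.)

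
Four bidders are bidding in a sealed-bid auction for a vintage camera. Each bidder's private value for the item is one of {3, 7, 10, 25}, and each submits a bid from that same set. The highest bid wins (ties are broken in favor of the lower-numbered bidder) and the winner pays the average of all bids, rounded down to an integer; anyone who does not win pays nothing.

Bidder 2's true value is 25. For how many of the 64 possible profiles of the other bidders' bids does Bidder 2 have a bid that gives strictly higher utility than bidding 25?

18

Others bid (3, 3, 3): truth gives 17; bid 7 gives 21 > 17. Violating.
Others bid (3, 3, 7): truth gives 16; bid 7 gives 20 > 16. Violating.
Others bid (3, 3, 10): truth gives 15; bid 10 gives 19 > 15. Violating.
Others bid (3, 7, 3): truth gives 16; bid 7 gives 20 > 16. Violating.
Others bid (3, 3, 25): truth gives 11; no alternative beats it.
Others bid (3, 7, 25): truth gives 10; no alternative beats it.
(Checking all 64 profiles: 18 have a profitable deviation, 46 do not.)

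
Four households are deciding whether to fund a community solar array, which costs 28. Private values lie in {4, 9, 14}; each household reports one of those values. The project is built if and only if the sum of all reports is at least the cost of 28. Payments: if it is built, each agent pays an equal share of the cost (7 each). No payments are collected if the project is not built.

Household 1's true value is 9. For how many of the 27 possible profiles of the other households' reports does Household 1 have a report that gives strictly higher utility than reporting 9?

3

Others report (4, 4, 9): truth gives 0; report 14 gives 2 > 0. Violating.
Others report (4, 9, 4): truth gives 0; report 14 gives 2 > 0. Violating.
Others report (9, 4, 4): truth gives 0; report 14 gives 2 > 0. Violating.
Others report (4, 4, 4): truth gives 0; no alternative beats it.
Others report (4, 4, 14): truth gives 2; no alternative beats it.
(Checking all 27 profiles: 3 have a profitable deviation, 24 do not.)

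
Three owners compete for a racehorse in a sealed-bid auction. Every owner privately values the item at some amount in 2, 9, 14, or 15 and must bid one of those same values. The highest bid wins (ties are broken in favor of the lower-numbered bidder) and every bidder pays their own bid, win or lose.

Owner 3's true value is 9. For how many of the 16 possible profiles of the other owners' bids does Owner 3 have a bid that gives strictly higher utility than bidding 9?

15

Others bid (2, 9): truth gives -9; bid 2 gives -2 > -9. Violating.
Others bid (2, 14): truth gives -9; bid 2 gives -2 > -9. Violating.
Others bid (2, 15): truth gives -9; bid 2 gives -2 > -9. Violating.
Others bid (9, 2): truth gives -9; bid 2 gives -2 > -9. Violating.
Others bid (2, 2): truth gives 0; no alternative beats it.
(Checking all 16 profiles: 15 have a profitable deviation, 1 does not.)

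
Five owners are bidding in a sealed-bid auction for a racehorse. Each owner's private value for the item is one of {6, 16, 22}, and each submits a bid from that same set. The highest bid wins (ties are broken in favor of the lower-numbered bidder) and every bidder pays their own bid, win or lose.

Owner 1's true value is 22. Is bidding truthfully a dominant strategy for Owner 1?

No

Consider the case where Owner 2 bids 6, Owner 3 bids 6, Owner 4 bids 6 and Owner 5 bids 6.
Truthful bid 22: wins, pays 22, utility 22 - 22 = 0.
Bid 6 instead: wins, pays 6, utility 22 - 6 = 16.
Since 16 > 0, bidding 6 is strictly better here, so truthful bidding is not dominant.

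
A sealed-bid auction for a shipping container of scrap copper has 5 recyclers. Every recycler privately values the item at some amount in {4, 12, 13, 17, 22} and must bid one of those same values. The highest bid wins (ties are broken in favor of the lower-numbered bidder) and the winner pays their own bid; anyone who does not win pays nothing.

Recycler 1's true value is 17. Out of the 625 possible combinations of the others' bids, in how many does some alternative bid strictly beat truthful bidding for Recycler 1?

81

Others bid (4, 4, 4, 4): truth gives 0; bid 4 gives 13 > 0. Violating.
Others bid (4, 4, 4, 12): truth gives 0; bid 12 gives 5 > 0. Violating.
Others bid (4, 4, 4, 13): truth gives 0; bid 13 gives 4 > 0. Violating.
Others bid (4, 4, 12, 4): truth gives 0; bid 12 gives 5 > 0. Violating.
Others bid (4, 4, 4, 17): truth gives 0; no alternative beats it.
Others bid (4, 4, 4, 22): truth gives 0; no alternative beats it.
(Checking all 625 profiles: 81 have a profitable deviation, 544 do not.)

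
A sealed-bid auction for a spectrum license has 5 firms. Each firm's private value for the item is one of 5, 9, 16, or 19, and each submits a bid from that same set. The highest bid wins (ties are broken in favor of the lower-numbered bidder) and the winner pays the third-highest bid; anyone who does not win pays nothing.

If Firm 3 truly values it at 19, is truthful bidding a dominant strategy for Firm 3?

Yes

Check each profile of the others' bids and compare truth against every alternative bid.
Others bid (5, 5, 5, 19): truth gives 14, best alternative gives 0.
Others bid (5, 5, 19, 5): truth gives 14, best alternative gives 0.
Others bid (5, 16, 5, 5): truth gives 14, best alternative gives 0.
Others bid (16, 5, 5, 5): truth gives 14, best alternative gives 0.
Others bid (5, 5, 9, 19): truth gives 10, best alternative gives 0.
Others bid (5, 5, 19, 9): truth gives 10, best alternative gives 0.
(Remaining 250 profiles checked similarly; truth is weakly best in each.)
In every case the truthful bid is at least as good as any alternative, so it is a dominant strategy.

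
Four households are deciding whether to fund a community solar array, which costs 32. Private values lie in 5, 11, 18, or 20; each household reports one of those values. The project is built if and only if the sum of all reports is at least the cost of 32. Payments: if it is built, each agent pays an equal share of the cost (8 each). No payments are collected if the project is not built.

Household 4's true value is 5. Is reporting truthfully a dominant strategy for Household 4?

Yes

Check each profile of the others' reports and compare truth against every alternative report.
Others report (5, 5, 11): truth gives 0, best alternative gives -3.
Others report (5, 11, 5): truth gives 0, best alternative gives -3.
Others report (11, 5, 5): truth gives 0, best alternative gives -3.
Others report (5, 5, 18): truth gives -3, best alternative gives -3.
Others report (5, 5, 20): truth gives -3, best alternative gives -3.
Others report (5, 11, 11): truth gives -3, best alternative gives -3.
(Remaining 58 profiles checked similarly; truth is weakly best in each.)
In every case the truthful report is at least as good as any alternative, so it is a dominant strategy.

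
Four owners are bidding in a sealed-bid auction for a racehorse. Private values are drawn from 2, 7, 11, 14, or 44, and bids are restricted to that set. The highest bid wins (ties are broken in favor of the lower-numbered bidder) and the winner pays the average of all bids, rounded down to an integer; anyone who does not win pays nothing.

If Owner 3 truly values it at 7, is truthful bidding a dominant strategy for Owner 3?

Consider the case where Owner 1 bids 2, Owner 2 bids 2 and Owner 4 bids 11.
Truthful bid 7: loses, pays 0, utility 0.
Bid 11 instead: wins, pays 6, utility 7 - 6 = 1.
Since 1 > 0, bidding 11 is strictly better here, so truthful bidding is not dominant.

No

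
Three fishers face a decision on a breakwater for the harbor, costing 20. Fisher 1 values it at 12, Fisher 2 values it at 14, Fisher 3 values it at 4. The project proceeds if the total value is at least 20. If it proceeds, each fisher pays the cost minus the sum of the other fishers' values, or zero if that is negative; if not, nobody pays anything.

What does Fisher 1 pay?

Total value 30 ≥ cost 20, so the project is built.
The other fishers' values sum to 18.
Cost minus that sum is 20 - 18 = 2.

2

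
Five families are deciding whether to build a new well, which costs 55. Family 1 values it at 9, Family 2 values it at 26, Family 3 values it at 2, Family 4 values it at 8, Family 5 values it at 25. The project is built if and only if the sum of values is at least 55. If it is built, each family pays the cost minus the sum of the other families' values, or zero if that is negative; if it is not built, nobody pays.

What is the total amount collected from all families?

Total value 70 ≥ cost 55, so it is built.
Family 1: others sum to 61; max(0, 55 - 61) = 0.
Family 2: others sum to 44; max(0, 55 - 44) = 11.
Family 3: others sum to 68; max(0, 55 - 68) = 0.
Family 4: others sum to 62; max(0, 55 - 62) = 0.
Family 5: others sum to 45; max(0, 55 - 45) = 10.
Total collected = 0 + 11 + 0 + 0 + 10 = 21.

21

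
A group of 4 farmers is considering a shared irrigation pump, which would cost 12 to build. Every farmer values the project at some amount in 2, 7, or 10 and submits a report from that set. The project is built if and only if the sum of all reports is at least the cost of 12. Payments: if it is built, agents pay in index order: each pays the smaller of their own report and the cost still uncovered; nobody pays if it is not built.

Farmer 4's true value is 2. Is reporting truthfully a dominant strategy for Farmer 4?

Check each profile of the others' reports and compare truth against every alternative report.
Others report (2, 2, 2): truth gives 0, best alternative gives -4.
Others report (2, 2, 10): truth gives 2, best alternative gives 2.
Others report (2, 7, 7): truth gives 2, best alternative gives 2.
Others report (2, 7, 10): truth gives 2, best alternative gives 2.
Others report (2, 10, 2): truth gives 2, best alternative gives 2.
Others report (2, 10, 7): truth gives 2, best alternative gives 2.
(Remaining 21 profiles checked similarly; truth is weakly best in each.)
In every case the truthful report is at least as good as any alternative, so it is a dominant strategy.

Yes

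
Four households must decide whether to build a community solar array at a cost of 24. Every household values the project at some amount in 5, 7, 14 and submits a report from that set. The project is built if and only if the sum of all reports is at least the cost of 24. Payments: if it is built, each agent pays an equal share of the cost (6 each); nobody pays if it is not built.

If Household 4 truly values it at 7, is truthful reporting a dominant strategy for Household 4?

Consider the case where Household 1 reports 5, Household 2 reports 5 and Household 3 reports 5.
Truthful report 7: project not built, utility 0.
Report 14 instead: project built, pays 6, utility 7 - 6 = 1.
Since 1 > 0, reporting 14 is strictly better here, so truthful reporting is not dominant.

No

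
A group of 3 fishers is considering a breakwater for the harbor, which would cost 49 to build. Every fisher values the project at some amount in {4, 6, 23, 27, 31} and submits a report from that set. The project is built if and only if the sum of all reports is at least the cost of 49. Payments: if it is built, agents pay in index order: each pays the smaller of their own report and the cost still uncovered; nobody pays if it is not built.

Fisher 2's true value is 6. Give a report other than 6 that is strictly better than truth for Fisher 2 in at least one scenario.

4

Suppose Fisher 1 reports 23 and Fisher 3 reports 23.
Report 6: project built, pays 6, utility 6 - 6 = 0.
Report 4: project built, pays 4, utility 6 - 4 = 2.
So reporting 4 beats truth here (2 > 0).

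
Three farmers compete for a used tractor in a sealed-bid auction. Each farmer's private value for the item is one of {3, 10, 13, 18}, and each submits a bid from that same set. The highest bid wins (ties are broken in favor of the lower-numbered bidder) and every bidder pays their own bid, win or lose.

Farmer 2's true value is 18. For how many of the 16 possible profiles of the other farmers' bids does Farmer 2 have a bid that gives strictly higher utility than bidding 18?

Others bid (3, 3): truth gives 0; bid 10 gives 8 > 0. Violating.
Others bid (3, 10): truth gives 0; bid 10 gives 8 > 0. Violating.
Others bid (3, 13): truth gives 0; bid 13 gives 5 > 0. Violating.
Others bid (10, 3): truth gives 0; bid 13 gives 5 > 0. Violating.
Others bid (3, 18): truth gives 0; no alternative beats it.
Others bid (10, 18): truth gives 0; no alternative beats it.
(Checking all 16 profiles: 10 have a profitable deviation, 6 do not.)

10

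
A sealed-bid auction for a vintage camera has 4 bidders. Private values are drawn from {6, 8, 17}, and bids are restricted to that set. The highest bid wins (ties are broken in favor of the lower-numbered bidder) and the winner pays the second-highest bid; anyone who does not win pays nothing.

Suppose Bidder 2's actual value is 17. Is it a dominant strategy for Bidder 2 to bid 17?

Yes

Check each profile of the others' bids and compare truth against every alternative bid.
Others bid (8, 6, 6): truth gives 9, best alternative gives 0.
Others bid (8, 6, 8): truth gives 9, best alternative gives 0.
Others bid (8, 8, 6): truth gives 9, best alternative gives 0.
Others bid (8, 8, 8): truth gives 9, best alternative gives 0.
Others bid (6, 6, 6): truth gives 11, best alternative gives 11.
Others bid (6, 6, 8): truth gives 9, best alternative gives 9.
(Remaining 21 profiles checked similarly; truth is weakly best in each.)
In every case the truthful bid is at least as good as any alternative, so it is a dominant strategy.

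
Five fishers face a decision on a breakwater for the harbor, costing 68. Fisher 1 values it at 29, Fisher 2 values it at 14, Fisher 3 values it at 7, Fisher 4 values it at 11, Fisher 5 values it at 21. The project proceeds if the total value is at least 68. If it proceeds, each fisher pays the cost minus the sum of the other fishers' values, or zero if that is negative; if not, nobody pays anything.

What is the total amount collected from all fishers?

22

Total value 82 ≥ cost 68, so it is built.
Fisher 1: others sum to 53; max(0, 68 - 53) = 15.
Fisher 2: others sum to 68; max(0, 68 - 68) = 0.
Fisher 3: others sum to 75; max(0, 68 - 75) = 0.
Fisher 4: others sum to 71; max(0, 68 - 71) = 0.
Fisher 5: others sum to 61; max(0, 68 - 61) = 7.
Total collected = 15 + 0 + 0 + 0 + 7 = 22.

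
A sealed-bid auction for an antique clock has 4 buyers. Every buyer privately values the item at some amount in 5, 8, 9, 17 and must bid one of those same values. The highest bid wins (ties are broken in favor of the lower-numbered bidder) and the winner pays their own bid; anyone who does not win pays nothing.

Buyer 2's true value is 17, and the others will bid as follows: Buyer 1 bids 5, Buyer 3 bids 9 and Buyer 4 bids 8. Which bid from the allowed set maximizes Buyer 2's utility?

Bid 5: loses, pays 0, utility 0.
Bid 8: loses, pays 0, utility 0.
Bid 9: wins, pays 9, utility 17 - 9 = 8.
Bid 17: wins, pays 17, utility 17 - 17 = 0.
The best choice is 9 with utility 8.

9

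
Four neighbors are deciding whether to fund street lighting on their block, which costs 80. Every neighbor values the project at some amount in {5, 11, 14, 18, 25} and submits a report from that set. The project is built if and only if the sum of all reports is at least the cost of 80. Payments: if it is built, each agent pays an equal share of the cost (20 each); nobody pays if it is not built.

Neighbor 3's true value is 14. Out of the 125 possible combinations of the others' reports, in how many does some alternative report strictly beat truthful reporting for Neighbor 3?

Others report (18, 25, 25): truth gives -6; report 5 gives 0 > -6. Violating.
Others report (25, 18, 25): truth gives -6; report 5 gives 0 > -6. Violating.
Others report (25, 25, 18): truth gives -6; report 5 gives 0 > -6. Violating.
Others report (5, 5, 5): truth gives 0; no alternative beats it.
Others report (5, 5, 11): truth gives 0; no alternative beats it.
(Checking all 125 profiles: 3 have a profitable deviation, 122 do not.)

3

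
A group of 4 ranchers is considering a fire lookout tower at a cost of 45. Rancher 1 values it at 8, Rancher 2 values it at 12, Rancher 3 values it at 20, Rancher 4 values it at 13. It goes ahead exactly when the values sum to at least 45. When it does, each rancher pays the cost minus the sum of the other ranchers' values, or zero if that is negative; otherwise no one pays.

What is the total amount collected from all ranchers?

Total value 53 ≥ cost 45, so it is built.
Rancher 1: others sum to 45; max(0, 45 - 45) = 0.
Rancher 2: others sum to 41; max(0, 45 - 41) = 4.
Rancher 3: others sum to 33; max(0, 45 - 33) = 12.
Rancher 4: others sum to 40; max(0, 45 - 40) = 5.
Total collected = 0 + 4 + 12 + 5 = 21.

21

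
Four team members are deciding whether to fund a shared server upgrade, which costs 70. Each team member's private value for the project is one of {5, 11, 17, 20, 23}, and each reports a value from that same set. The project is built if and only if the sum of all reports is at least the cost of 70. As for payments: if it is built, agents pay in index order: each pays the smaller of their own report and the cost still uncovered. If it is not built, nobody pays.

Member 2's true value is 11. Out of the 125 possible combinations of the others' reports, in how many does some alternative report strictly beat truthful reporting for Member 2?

Others report (20, 23, 23): truth gives 0; report 5 gives 6 > 0. Violating.
Others report (23, 20, 23): truth gives 0; report 5 gives 6 > 0. Violating.
Others report (23, 23, 20): truth gives 0; report 5 gives 6 > 0. Violating.
Others report (23, 23, 23): truth gives 0; report 5 gives 6 > 0. Violating.
Others report (5, 5, 5): truth gives 0; no alternative beats it.
Others report (5, 5, 11): truth gives 0; no alternative beats it.
(Checking all 125 profiles: 4 have a profitable deviation, 121 do not.)

4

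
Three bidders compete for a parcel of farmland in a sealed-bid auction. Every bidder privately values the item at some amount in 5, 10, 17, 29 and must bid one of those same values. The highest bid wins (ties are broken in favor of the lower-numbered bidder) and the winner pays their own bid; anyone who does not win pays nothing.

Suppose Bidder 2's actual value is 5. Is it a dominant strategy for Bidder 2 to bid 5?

Check each profile of the others' bids and compare truth against every alternative bid.
Others bid (5, 5): truth gives 0, best alternative gives -5.
Others bid (5, 10): truth gives 0, best alternative gives -5.
Others bid (5, 17): truth gives 0, best alternative gives 0.
Others bid (5, 29): truth gives 0, best alternative gives 0.
Others bid (10, 5): truth gives 0, best alternative gives 0.
Others bid (10, 10): truth gives 0, best alternative gives 0.
(Remaining 10 profiles checked similarly; truth is weakly best in each.)
In every case the truthful bid is at least as good as any alternative, so it is a dominant strategy.

Yes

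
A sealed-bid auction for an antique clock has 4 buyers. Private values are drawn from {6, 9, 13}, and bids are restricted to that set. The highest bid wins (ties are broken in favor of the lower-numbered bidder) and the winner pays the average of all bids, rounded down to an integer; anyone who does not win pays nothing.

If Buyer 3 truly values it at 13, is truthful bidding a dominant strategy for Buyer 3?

Consider the case where Buyer 1 bids 6, Buyer 2 bids 6 and Buyer 4 bids 6.
Truthful bid 13: wins, pays 7, utility 13 - 7 = 6.
Bid 9 instead: wins, pays 6, utility 13 - 6 = 7.
Since 7 > 6, bidding 9 is strictly better here, so truthful bidding is not dominant.

No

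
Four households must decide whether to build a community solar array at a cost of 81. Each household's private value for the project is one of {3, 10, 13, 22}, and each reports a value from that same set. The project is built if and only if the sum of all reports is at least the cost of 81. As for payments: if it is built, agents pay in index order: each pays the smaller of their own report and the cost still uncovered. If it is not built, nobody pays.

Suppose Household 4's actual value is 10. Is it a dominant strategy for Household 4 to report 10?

Check each profile of the others' reports and compare truth against every alternative report.
Others report (3, 3, 3): truth gives 0, best alternative gives 0.
Others report (3, 3, 10): truth gives 0, best alternative gives 0.
Others report (3, 3, 13): truth gives 0, best alternative gives 0.
Others report (3, 3, 22): truth gives 0, best alternative gives 0.
Others report (3, 10, 3): truth gives 0, best alternative gives 0.
Others report (3, 10, 10): truth gives 0, best alternative gives 0.
(Remaining 58 profiles checked similarly; truth is weakly best in each.)
In every case the truthful report is at least as good as any alternative, so it is a dominant strategy.

Yes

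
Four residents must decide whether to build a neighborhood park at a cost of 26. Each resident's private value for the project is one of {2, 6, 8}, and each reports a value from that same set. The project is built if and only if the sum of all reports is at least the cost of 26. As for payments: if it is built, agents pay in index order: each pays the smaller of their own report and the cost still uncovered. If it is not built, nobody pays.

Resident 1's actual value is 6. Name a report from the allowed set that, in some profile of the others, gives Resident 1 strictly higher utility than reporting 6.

Suppose Resident 2 reports 8, Resident 3 reports 8 and Resident 4 reports 8.
Report 6: project built, pays 6, utility 6 - 6 = 0.
Report 2: project built, pays 2, utility 6 - 2 = 4.
So reporting 2 beats truth here (4 > 0).

2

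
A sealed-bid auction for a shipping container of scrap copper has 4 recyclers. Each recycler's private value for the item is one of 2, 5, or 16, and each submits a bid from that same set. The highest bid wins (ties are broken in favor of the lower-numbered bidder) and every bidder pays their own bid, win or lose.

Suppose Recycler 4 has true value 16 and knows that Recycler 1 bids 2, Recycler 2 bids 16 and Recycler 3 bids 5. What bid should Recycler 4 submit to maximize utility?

2

Bid 2: loses but pays 2, utility -2.
Bid 5: loses but pays 5, utility -5.
Bid 16: loses but pays 16, utility -16.
The best choice is 2 with utility -2.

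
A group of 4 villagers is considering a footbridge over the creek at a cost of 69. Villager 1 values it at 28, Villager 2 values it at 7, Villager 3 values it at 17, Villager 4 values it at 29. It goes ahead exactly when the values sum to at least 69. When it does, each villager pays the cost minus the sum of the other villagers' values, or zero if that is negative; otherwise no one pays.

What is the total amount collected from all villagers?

Total value 81 ≥ cost 69, so it is built.
Villager 1: others sum to 53; max(0, 69 - 53) = 16.
Villager 2: others sum to 74; max(0, 69 - 74) = 0.
Villager 3: others sum to 64; max(0, 69 - 64) = 5.
Villager 4: others sum to 52; max(0, 69 - 52) = 17.
Total collected = 16 + 0 + 5 + 17 = 38.

38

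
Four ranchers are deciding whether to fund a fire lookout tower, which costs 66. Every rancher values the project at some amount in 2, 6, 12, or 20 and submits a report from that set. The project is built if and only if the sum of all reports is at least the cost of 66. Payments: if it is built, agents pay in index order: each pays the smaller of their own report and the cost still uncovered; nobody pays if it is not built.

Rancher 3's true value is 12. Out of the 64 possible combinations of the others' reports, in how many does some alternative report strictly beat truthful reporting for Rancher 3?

1

Others report (20, 20, 20): truth gives 0; report 6 gives 6 > 0. Violating.
Others report (2, 2, 2): truth gives 0; no alternative beats it.
Others report (2, 2, 6): truth gives 0; no alternative beats it.
(Checking all 64 profiles: 1 has a profitable deviation, 63 do not.)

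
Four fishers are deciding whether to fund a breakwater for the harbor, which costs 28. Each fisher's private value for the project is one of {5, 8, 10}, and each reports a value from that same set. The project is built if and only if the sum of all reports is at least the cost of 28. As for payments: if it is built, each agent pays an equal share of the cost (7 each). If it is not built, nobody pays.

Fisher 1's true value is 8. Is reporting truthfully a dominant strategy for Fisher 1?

No

Consider the case where Fisher 2 reports 5, Fisher 3 reports 5 and Fisher 4 reports 8.
Truthful report 8: project not built, utility 0.
Report 10 instead: project built, pays 7, utility 8 - 7 = 1.
Since 1 > 0, reporting 10 is strictly better here, so truthful reporting is not dominant.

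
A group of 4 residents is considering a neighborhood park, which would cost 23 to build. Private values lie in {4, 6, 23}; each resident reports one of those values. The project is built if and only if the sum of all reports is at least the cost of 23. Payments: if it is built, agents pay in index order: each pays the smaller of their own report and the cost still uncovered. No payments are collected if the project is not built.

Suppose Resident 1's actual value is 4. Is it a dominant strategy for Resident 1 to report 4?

Yes

Check each profile of the others' reports and compare truth against every alternative report.
Others report (4, 4, 23): truth gives 0, best alternative gives -2.
Others report (4, 6, 23): truth gives 0, best alternative gives -2.
Others report (4, 23, 4): truth gives 0, best alternative gives -2.
Others report (4, 23, 6): truth gives 0, best alternative gives -2.
Others report (4, 23, 23): truth gives 0, best alternative gives -2.
Others report (6, 4, 23): truth gives 0, best alternative gives -2.
(Remaining 21 profiles checked similarly; truth is weakly best in each.)
In every case the truthful report is at least as good as any alternative, so it is a dominant strategy.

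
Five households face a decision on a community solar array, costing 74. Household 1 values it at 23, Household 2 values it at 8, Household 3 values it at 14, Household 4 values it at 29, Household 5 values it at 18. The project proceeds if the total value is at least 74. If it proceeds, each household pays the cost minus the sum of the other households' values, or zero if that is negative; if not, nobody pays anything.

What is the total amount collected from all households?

Total value 92 ≥ cost 74, so it is built.
Household 1: others sum to 69; max(0, 74 - 69) = 5.
Household 2: others sum to 84; max(0, 74 - 84) = 0.
Household 3: others sum to 78; max(0, 74 - 78) = 0.
Household 4: others sum to 63; max(0, 74 - 63) = 11.
Household 5: others sum to 74; max(0, 74 - 74) = 0.
Total collected = 5 + 0 + 0 + 11 + 0 = 16.

16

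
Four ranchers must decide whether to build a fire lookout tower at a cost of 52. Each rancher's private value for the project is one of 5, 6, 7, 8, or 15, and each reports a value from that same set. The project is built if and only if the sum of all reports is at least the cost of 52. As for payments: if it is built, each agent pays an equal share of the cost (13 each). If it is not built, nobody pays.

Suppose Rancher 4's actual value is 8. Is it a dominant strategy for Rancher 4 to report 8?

Consider the case where Rancher 1 reports 15, Rancher 2 reports 15 and Rancher 3 reports 15.
Truthful report 8: project built, pays 13, utility 8 - 13 = -5.
Report 5 instead: project not built, utility 0.
Since 0 > -5, reporting 5 is strictly better here, so truthful reporting is not dominant.

No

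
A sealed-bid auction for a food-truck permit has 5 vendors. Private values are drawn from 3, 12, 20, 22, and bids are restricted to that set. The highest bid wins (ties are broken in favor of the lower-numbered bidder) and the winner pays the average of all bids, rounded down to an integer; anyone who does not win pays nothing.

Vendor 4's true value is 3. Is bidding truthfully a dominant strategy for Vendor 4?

Yes

Check each profile of the others' bids and compare truth against every alternative bid.
Others bid (3, 3, 3, 12): truth gives 0, best alternative gives -3.
Others bid (3, 3, 3, 3): truth gives 0, best alternative gives -1.
Others bid (3, 3, 3, 20): truth gives 0, best alternative gives 0.
Others bid (3, 3, 3, 22): truth gives 0, best alternative gives 0.
Others bid (3, 3, 12, 3): truth gives 0, best alternative gives 0.
Others bid (3, 3, 12, 12): truth gives 0, best alternative gives 0.
(Remaining 250 profiles checked similarly; truth is weakly best in each.)
In every case the truthful bid is at least as good as any alternative, so it is a dominant strategy.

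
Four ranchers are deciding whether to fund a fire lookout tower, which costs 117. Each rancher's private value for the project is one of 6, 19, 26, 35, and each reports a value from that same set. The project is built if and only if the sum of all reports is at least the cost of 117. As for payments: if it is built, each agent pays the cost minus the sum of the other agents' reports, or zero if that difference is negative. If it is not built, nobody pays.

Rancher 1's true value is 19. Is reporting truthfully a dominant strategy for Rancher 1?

Yes

Check each profile of the others' reports and compare truth against every alternative report.
Others report (35, 35, 35): truth gives 7, best alternative gives 7.
Others report (6, 6, 6): truth gives 0, best alternative gives 0.
Others report (6, 6, 19): truth gives 0, best alternative gives 0.
Others report (6, 6, 26): truth gives 0, best alternative gives 0.
Others report (6, 6, 35): truth gives 0, best alternative gives 0.
Others report (6, 19, 6): truth gives 0, best alternative gives 0.
(Remaining 58 profiles checked similarly; truth is weakly best in each.)
In every case the truthful report is at least as good as any alternative, so it is a dominant strategy.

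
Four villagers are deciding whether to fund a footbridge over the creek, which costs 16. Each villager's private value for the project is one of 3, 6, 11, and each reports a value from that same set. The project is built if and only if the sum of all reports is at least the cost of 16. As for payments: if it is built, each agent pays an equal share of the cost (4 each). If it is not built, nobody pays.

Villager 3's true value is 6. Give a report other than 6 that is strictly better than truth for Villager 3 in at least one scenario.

Suppose Villager 1 reports 3, Villager 2 reports 3 and Villager 4 reports 3.
Report 6: project not built, utility 0.
Report 11: project built, pays 4, utility 6 - 4 = 2.
So reporting 11 beats truth here (2 > 0).

11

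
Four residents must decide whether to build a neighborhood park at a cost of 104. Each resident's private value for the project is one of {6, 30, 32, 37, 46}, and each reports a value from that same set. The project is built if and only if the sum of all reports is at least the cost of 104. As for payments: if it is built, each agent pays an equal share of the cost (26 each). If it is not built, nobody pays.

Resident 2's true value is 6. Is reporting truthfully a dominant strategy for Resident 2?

Yes

Check each profile of the others' reports and compare truth against every alternative report.
Others report (6, 30, 46): truth gives 0, best alternative gives -20.
Others report (6, 32, 37): truth gives 0, best alternative gives -20.
Others report (6, 32, 46): truth gives 0, best alternative gives -20.
Others report (6, 37, 32): truth gives 0, best alternative gives -20.
Others report (6, 37, 37): truth gives 0, best alternative gives -20.
Others report (6, 37, 46): truth gives 0, best alternative gives -20.
(Remaining 119 profiles checked similarly; truth is weakly best in each.)
In every case the truthful report is at least as good as any alternative, so it is a dominant strategy.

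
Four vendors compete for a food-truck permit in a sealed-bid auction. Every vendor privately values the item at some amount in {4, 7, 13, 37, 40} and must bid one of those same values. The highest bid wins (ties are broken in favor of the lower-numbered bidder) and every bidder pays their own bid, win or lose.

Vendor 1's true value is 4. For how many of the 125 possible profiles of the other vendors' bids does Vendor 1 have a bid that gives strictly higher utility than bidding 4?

7

Others bid (4, 4, 7): truth gives -4; bid 7 gives -3 > -4. Violating.
Others bid (4, 7, 4): truth gives -4; bid 7 gives -3 > -4. Violating.
Others bid (4, 7, 7): truth gives -4; bid 7 gives -3 > -4. Violating.
Others bid (7, 4, 4): truth gives -4; bid 7 gives -3 > -4. Violating.
Others bid (4, 4, 4): truth gives 0; no alternative beats it.
Others bid (4, 4, 13): truth gives -4; no alternative beats it.
(Checking all 125 profiles: 7 have a profitable deviation, 118 do not.)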